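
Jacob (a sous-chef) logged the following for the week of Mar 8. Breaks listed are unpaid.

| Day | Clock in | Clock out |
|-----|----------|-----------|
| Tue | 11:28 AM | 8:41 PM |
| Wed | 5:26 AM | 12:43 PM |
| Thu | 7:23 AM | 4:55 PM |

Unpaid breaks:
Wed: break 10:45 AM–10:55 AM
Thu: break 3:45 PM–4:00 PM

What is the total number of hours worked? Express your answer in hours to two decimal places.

25.62 hours

Tue: 11:28 AM–8:41 PM = 9 h 13 min
Wed: 5:26 AM–12:43 PM = 7 h 17 min; less 10 min break → 7 h 7 min
Thu: 7:23 AM–4:55 PM = 9 h 32 min; less 15 min break → 9 h 17 min
Total: 9 h 13 min + 7 h 7 min + 9 h 17 min = 25 h 37 min.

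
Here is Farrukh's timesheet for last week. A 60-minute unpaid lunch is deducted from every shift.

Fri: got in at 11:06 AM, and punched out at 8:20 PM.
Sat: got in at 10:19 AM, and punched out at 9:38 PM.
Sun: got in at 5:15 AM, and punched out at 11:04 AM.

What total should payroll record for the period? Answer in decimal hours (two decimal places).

Fri: 11:06 AM–8:20 PM = 9 h 14 min; less 60 min break → 8 h 14 min
Sat: 10:19 AM–9:38 PM = 11 h 19 min; less 60 min break → 10 h 19 min
Sun: 5:15 AM–11:04 AM = 5 h 49 min; less 60 min break → 4 h 49 min
Total: 8 h 14 min + 10 h 19 min + 4 h 49 min = 23 h 22 min.

23.37 hours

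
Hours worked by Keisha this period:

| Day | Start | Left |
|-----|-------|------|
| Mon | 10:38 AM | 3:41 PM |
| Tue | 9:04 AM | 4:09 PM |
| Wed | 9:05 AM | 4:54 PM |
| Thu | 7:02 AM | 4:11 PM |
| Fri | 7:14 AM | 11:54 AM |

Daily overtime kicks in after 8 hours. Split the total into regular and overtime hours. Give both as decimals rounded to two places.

Mon: 10:38 AM–3:41 PM = 5 h 3 min
Tue: 9:04 AM–4:09 PM = 7 h 5 min
Wed: 9:05 AM–4:54 PM = 7 h 49 min
Thu: 7:02 AM–4:11 PM = 9 h 9 min
Fri: 7:14 AM–11:54 AM = 4 h 40 min
Mon reg 5 h 3 min / OT 0 h 0 min; Tue reg 7 h 5 min / OT 0 h 0 min; Wed reg 7 h 49 min / OT 0 h 0 min; Thu reg 8 h 0 min / OT 1 h 9 min; Fri reg 4 h 40 min / OT 0 h 0 min.
Totals: regular 32 h 37 min, overtime 1 h 9 min.

Regular 32.62 hours, overtime 1.15 hours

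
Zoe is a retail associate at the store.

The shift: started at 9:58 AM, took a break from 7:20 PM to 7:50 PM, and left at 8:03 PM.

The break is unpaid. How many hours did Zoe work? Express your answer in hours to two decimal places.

9.58 hours

The shift: 9:58 AM–8:03 PM = 10 h 5 min; less 30 min break → 9 h 35 min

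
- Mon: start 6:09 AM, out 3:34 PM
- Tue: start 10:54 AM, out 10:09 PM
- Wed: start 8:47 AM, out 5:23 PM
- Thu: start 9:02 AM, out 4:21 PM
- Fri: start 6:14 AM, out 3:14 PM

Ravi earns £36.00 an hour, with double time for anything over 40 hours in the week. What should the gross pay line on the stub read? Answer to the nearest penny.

Mon: 6:09 AM–3:34 PM = 9 h 25 min
Tue: 10:54 AM–10:09 PM = 11 h 15 min
Wed: 8:47 AM–5:23 PM = 8 h 36 min
Thu: 9:02 AM–4:21 PM = 7 h 19 min
Fri: 6:14 AM–3:14 PM = 9 h 0 min
Total worked: 45 h 35 min = 2735 min.
Regular 40 h 0 min = 2400 min at £36.00/h; overtime 5 h 35 min = 335 min at £72.00/h.
Pay = (2400 × £36.00 + 335 × £72.00) ÷ 60 = £1842.00.

£1842.00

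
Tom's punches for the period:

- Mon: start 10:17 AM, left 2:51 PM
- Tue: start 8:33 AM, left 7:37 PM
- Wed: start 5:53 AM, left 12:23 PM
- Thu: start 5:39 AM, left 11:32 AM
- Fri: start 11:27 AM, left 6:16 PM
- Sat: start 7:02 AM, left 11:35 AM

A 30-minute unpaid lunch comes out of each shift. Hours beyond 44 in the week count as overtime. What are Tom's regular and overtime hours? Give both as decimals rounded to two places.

Mon: 10:17 AM–2:51 PM = 4 h 34 min; less 30 min break → 4 h 4 min
Tue: 8:33 AM–7:37 PM = 11 h 4 min; less 30 min break → 10 h 34 min
Wed: 5:53 AM–12:23 PM = 6 h 30 min; less 30 min break → 6 h 0 min
Thu: 5:39 AM–11:32 AM = 5 h 53 min; less 30 min break → 5 h 23 min
Fri: 11:27 AM–6:16 PM = 6 h 49 min; less 30 min break → 6 h 19 min
Sat: 7:02 AM–11:35 AM = 4 h 33 min; less 30 min break → 4 h 3 min
Total worked: 36 h 23 min = 36.38 h.
Threshold 44 h → overtime 0 h 0 min, regular 36 h 23 min.

Regular 36.38 hours, overtime 0.00 hours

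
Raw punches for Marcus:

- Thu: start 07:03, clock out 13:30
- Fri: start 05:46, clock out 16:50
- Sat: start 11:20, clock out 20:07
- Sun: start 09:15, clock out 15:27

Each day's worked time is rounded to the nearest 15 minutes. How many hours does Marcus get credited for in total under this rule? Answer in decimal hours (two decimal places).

Thu: 07:03–13:30 = 6 h 27 min → rounds to 6 h 30 min
Fri: 05:46–16:50 = 11 h 4 min → rounds to 11 h 0 min
Sat: 11:20–20:07 = 8 h 47 min → rounds to 8 h 45 min
Sun: 09:15–15:27 = 6 h 12 min → rounds to 6 h 15 min
Total credited: 32 h 30 min.

32.50 hours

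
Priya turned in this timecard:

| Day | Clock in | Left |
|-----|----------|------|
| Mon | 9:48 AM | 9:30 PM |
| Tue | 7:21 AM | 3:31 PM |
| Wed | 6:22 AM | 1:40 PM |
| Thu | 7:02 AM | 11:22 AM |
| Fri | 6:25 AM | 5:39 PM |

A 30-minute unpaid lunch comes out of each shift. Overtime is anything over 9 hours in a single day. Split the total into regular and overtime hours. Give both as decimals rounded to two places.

Mon: 9:48 AM–9:30 PM = 11 h 42 min; less 30 min break → 11 h 12 min
Tue: 7:21 AM–3:31 PM = 8 h 10 min; less 30 min break → 7 h 40 min
Wed: 6:22 AM–1:40 PM = 7 h 18 min; less 30 min break → 6 h 48 min
Thu: 7:02 AM–11:22 AM = 4 h 20 min; less 30 min break → 3 h 50 min
Fri: 6:25 AM–5:39 PM = 11 h 14 min; less 30 min break → 10 h 44 min
Mon reg 9 h 0 min / OT 2 h 12 min; Tue reg 7 h 40 min / OT 0 h 0 min; Wed reg 6 h 48 min / OT 0 h 0 min; Thu reg 3 h 50 min / OT 0 h 0 min; Fri reg 9 h 0 min / OT 1 h 44 min.
Totals: regular 36 h 18 min, overtime 3 h 56 min.

Regular 36.30 hours, overtime 3.93 hours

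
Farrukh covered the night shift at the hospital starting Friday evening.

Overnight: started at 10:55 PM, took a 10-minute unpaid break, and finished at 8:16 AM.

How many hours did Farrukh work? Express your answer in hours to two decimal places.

9.18 hours

Overnight: 10:55 PM → midnight = 1 h 5 min; midnight → 8:16 AM = 8 h 16 min; span 9 h 21 min; less 10 min break → 9 h 11 min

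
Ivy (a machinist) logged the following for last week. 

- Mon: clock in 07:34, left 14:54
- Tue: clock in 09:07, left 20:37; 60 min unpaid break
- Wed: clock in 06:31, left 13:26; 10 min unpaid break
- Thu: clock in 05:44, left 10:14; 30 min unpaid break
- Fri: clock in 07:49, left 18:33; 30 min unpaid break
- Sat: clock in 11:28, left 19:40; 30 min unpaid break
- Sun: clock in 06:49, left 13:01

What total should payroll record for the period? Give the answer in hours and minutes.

Mon: 07:34–14:54 = 7 h 20 min
Tue: 09:07–20:37 = 11 h 30 min; less 60 min break → 10 h 30 min
Wed: 06:31–13:26 = 6 h 55 min; less 10 min break → 6 h 45 min
Thu: 05:44–10:14 = 4 h 30 min; less 30 min break → 4 h 0 min
Fri: 07:49–18:33 = 10 h 44 min; less 30 min break → 10 h 14 min
Sat: 11:28–19:40 = 8 h 12 min; less 30 min break → 7 h 42 min
Sun: 06:49–13:01 = 6 h 12 min
Total: 7 h 20 min + 10 h 30 min + 6 h 45 min + 4 h 0 min + 10 h 14 min + 7 h 42 min + 6 h 12 min = 52 h 43 min.

52 h 43 min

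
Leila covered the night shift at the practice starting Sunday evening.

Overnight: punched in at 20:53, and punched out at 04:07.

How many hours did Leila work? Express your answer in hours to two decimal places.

Overnight: 20:53 → midnight = 3 h 7 min; midnight → 04:07 = 4 h 7 min; span 7 h 14 min

7.23 hours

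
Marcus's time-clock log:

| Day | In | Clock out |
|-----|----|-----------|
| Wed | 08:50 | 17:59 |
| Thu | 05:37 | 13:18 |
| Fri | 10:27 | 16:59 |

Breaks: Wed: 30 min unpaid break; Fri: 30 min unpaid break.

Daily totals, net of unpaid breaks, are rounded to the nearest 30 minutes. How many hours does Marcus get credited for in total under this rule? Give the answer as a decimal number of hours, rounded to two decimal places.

Wed: 08:50–17:59 = 9 h 9 min − 30 min = 8 h 39 min → rounds to 8 h 30 min
Thu: 05:37–13:18 = 7 h 41 min → rounds to 7 h 30 min
Fri: 10:27–16:59 = 6 h 32 min − 30 min = 6 h 2 min → rounds to 6 h 0 min
Total credited: 22 h 0 min.

22.00 hours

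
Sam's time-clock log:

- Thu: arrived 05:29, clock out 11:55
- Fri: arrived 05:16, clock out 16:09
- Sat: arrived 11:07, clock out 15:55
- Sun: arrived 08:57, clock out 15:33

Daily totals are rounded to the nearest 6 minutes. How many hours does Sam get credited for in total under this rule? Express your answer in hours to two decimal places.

28.70 hours

Thu: 05:29–11:55 = 6 h 26 min → rounds to 6 h 24 min
Fri: 05:16–16:09 = 10 h 53 min → rounds to 10 h 54 min
Sat: 11:07–15:55 = 4 h 48 min → rounds to 4 h 48 min
Sun: 08:57–15:33 = 6 h 36 min → rounds to 6 h 36 min
Total credited: 28 h 42 min.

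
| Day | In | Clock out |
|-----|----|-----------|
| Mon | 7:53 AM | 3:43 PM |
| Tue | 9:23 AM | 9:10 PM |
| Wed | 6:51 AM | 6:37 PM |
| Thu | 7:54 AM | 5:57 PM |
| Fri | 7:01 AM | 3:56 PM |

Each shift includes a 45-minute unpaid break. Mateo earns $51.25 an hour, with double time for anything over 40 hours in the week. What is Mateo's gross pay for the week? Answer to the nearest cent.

$2726.50

Mon: 7:53 AM–3:43 PM = 7 h 50 min; less 45 min break → 7 h 5 min
Tue: 9:23 AM–9:10 PM = 11 h 47 min; less 45 min break → 11 h 2 min
Wed: 6:51 AM–6:37 PM = 11 h 46 min; less 45 min break → 11 h 1 min
Thu: 7:54 AM–5:57 PM = 10 h 3 min; less 45 min break → 9 h 18 min
Fri: 7:01 AM–3:56 PM = 8 h 55 min; less 45 min break → 8 h 10 min
Total worked: 46 h 36 min = 2796 min.
Regular 40 h 0 min = 2400 min at $51.25/h; overtime 6 h 36 min = 396 min at $102.50/h.
Pay = (2400 × $51.25 + 396 × $102.50) ÷ 60 = $2726.50.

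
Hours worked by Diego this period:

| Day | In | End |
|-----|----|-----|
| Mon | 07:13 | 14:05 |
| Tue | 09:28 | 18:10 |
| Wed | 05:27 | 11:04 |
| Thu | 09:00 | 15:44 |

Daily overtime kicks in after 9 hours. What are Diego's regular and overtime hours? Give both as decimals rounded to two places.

Mon: 07:13–14:05 = 6 h 52 min
Tue: 09:28–18:10 = 8 h 42 min
Wed: 05:27–11:04 = 5 h 37 min
Thu: 09:00–15:44 = 6 h 44 min
Mon reg 6 h 52 min / OT 0 h 0 min; Tue reg 8 h 42 min / OT 0 h 0 min; Wed reg 5 h 37 min / OT 0 h 0 min; Thu reg 6 h 44 min / OT 0 h 0 min.
Totals: regular 27 h 55 min, overtime 0 h 0 min.

Regular 27.92 hours, overtime 0.00 hours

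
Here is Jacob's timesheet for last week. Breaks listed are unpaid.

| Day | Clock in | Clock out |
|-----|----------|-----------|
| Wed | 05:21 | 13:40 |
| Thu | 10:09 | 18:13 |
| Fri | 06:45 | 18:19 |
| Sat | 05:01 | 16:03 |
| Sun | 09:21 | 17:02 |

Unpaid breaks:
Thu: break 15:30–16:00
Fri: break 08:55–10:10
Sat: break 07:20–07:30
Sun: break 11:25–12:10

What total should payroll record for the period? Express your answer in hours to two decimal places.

44.00 hours

Wed: 05:21–13:40 = 8 h 19 min
Thu: 10:09–18:13 = 8 h 4 min; less 30 min break → 7 h 34 min
Fri: 06:45–18:19 = 11 h 34 min; less 75 min break → 10 h 19 min
Sat: 05:01–16:03 = 11 h 2 min; less 10 min break → 10 h 52 min
Sun: 09:21–17:02 = 7 h 41 min; less 45 min break → 6 h 56 min
Total: 8 h 19 min + 7 h 34 min + 10 h 19 min + 10 h 52 min + 6 h 56 min = 44 h 0 min.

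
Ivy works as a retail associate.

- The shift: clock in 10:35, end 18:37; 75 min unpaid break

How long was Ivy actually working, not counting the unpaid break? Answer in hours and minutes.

6 h 47 min

The shift: 10:35–18:37 = 8 h 2 min; less 75 min break → 6 h 47 min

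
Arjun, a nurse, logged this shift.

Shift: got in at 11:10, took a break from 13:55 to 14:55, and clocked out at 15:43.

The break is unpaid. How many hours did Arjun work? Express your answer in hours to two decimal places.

Shift: 11:10–15:43 = 4 h 33 min; less 60 min break → 3 h 33 min

3.55 hours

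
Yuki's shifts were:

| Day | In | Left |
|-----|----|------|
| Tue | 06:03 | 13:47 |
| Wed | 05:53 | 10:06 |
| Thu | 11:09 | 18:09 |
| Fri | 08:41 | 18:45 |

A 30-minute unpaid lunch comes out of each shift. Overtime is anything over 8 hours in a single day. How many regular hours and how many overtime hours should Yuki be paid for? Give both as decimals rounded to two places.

Regular 25.45 hours, overtime 1.57 hours

Tue: 06:03–13:47 = 7 h 44 min; less 30 min break → 7 h 14 min
Wed: 05:53–10:06 = 4 h 13 min; less 30 min break → 3 h 43 min
Thu: 11:09–18:09 = 7 h 0 min; less 30 min break → 6 h 30 min
Fri: 08:41–18:45 = 10 h 4 min; less 30 min break → 9 h 34 min
Tue reg 7 h 14 min / OT 0 h 0 min; Wed reg 3 h 43 min / OT 0 h 0 min; Thu reg 6 h 30 min / OT 0 h 0 min; Fri reg 8 h 0 min / OT 1 h 34 min.
Totals: regular 25 h 27 min, overtime 1 h 34 min.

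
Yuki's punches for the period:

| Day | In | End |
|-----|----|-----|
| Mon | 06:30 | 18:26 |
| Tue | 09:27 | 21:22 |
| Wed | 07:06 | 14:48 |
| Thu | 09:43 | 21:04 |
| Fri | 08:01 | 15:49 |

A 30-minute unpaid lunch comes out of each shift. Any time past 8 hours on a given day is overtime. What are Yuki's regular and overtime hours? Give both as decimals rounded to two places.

Regular 38.50 hours, overtime 9.70 hours

Mon: 06:30–18:26 = 11 h 56 min; less 30 min break → 11 h 26 min
Tue: 09:27–21:22 = 11 h 55 min; less 30 min break → 11 h 25 min
Wed: 07:06–14:48 = 7 h 42 min; less 30 min break → 7 h 12 min
Thu: 09:43–21:04 = 11 h 21 min; less 30 min break → 10 h 51 min
Fri: 08:01–15:49 = 7 h 48 min; less 30 min break → 7 h 18 min
Mon reg 8 h 0 min / OT 3 h 26 min; Tue reg 8 h 0 min / OT 3 h 25 min; Wed reg 7 h 12 min / OT 0 h 0 min; Thu reg 8 h 0 min / OT 2 h 51 min; Fri reg 7 h 18 min / OT 0 h 0 min.
Totals: regular 38 h 30 min, overtime 9 h 42 min.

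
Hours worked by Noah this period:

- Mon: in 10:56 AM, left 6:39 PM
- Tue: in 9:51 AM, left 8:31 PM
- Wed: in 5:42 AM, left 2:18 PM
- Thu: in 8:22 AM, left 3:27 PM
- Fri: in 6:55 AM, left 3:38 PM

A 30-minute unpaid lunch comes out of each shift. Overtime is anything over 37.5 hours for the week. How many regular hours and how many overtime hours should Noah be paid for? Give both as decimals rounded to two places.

Mon: 10:56 AM–6:39 PM = 7 h 43 min; less 30 min break → 7 h 13 min
Tue: 9:51 AM–8:31 PM = 10 h 40 min; less 30 min break → 10 h 10 min
Wed: 5:42 AM–2:18 PM = 8 h 36 min; less 30 min break → 8 h 6 min
Thu: 8:22 AM–3:27 PM = 7 h 5 min; less 30 min break → 6 h 35 min
Fri: 6:55 AM–3:38 PM = 8 h 43 min; less 30 min break → 8 h 13 min
Total worked: 40 h 17 min = 40.28 h.
Threshold 37.5 h → overtime 2 h 47 min, regular 37 h 30 min.

Regular 37.50 hours, overtime 2.78 hours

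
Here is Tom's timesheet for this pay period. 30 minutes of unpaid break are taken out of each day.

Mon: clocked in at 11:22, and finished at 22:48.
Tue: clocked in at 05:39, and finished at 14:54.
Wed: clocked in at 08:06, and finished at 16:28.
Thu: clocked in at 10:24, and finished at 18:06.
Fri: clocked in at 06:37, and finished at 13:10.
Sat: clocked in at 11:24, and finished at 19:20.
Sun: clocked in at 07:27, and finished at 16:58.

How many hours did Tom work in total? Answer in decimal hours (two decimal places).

Mon: 11:22–22:48 = 11 h 26 min; less 30 min break → 10 h 56 min
Tue: 05:39–14:54 = 9 h 15 min; less 30 min break → 8 h 45 min
Wed: 08:06–16:28 = 8 h 22 min; less 30 min break → 7 h 52 min
Thu: 10:24–18:06 = 7 h 42 min; less 30 min break → 7 h 12 min
Fri: 06:37–13:10 = 6 h 33 min; less 30 min break → 6 h 3 min
Sat: 11:24–19:20 = 7 h 56 min; less 30 min break → 7 h 26 min
Sun: 07:27–16:58 = 9 h 31 min; less 30 min break → 9 h 1 min
Total: 10 h 56 min + 8 h 45 min + 7 h 52 min + 7 h 12 min + 6 h 3 min + 7 h 26 min + 9 h 1 min = 57 h 15 min.

57.25 hours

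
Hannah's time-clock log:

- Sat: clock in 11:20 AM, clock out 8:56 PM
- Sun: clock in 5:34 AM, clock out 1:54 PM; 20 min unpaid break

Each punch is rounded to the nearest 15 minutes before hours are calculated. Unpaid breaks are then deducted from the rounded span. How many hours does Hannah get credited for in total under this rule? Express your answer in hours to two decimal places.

Sat: in 11:20 AM→11:15 AM, out 8:56 PM→9:00 PM; 9 h 45 min
Sun: in 5:34 AM→5:30 AM, out 1:54 PM→2:00 PM; 8 h 30 min − 20 min = 8 h 10 min
Total credited: 17 h 55 min.

17.92 hours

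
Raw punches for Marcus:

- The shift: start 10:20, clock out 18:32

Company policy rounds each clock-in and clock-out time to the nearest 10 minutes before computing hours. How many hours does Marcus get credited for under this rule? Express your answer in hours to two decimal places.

8.17 hours

The shift: in 10:20→10:20, out 18:32→18:30; 8 h 10 min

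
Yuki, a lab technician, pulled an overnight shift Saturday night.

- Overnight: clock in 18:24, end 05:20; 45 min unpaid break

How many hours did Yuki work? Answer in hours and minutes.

10 h 11 min

Overnight: 18:24 → midnight = 5 h 36 min; midnight → 05:20 = 5 h 20 min; span 10 h 56 min; less 45 min break → 10 h 11 min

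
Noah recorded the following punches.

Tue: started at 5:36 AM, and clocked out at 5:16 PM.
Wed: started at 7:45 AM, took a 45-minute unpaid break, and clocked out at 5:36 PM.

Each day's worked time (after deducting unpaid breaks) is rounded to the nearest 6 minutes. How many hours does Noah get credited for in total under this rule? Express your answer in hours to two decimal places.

Tue: 5:36 AM–5:16 PM = 11 h 40 min → rounds to 11 h 42 min
Wed: 7:45 AM–5:36 PM = 9 h 51 min − 45 min = 9 h 6 min → rounds to 9 h 6 min
Total credited: 20 h 48 min.

20.80 hours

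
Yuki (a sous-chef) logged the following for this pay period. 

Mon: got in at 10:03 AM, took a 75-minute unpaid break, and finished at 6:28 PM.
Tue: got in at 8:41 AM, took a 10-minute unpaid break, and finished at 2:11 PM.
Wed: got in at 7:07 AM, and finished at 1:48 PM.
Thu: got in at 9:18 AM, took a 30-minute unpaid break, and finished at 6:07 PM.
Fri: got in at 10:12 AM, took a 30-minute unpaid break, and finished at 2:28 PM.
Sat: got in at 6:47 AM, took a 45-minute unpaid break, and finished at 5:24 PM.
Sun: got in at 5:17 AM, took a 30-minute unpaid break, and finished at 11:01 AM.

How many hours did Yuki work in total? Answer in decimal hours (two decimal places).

46.37 hours

Mon: 10:03 AM–6:28 PM = 8 h 25 min; less 75 min break → 7 h 10 min
Tue: 8:41 AM–2:11 PM = 5 h 30 min; less 10 min break → 5 h 20 min
Wed: 7:07 AM–1:48 PM = 6 h 41 min
Thu: 9:18 AM–6:07 PM = 8 h 49 min; less 30 min break → 8 h 19 min
Fri: 10:12 AM–2:28 PM = 4 h 16 min; less 30 min break → 3 h 46 min
Sat: 6:47 AM–5:24 PM = 10 h 37 min; less 45 min break → 9 h 52 min
Sun: 5:17 AM–11:01 AM = 5 h 44 min; less 30 min break → 5 h 14 min
Total: 7 h 10 min + 5 h 20 min + 6 h 41 min + 8 h 19 min + 3 h 46 min + 9 h 52 min + 5 h 14 min = 46 h 22 min.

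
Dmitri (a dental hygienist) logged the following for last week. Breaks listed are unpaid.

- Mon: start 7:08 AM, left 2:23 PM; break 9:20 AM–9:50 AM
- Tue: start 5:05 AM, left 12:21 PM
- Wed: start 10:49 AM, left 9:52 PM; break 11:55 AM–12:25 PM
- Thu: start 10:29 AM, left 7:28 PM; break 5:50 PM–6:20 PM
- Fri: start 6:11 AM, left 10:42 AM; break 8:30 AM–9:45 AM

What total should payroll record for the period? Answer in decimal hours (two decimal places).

Mon: 7:08 AM–2:23 PM = 7 h 15 min; less 30 min break → 6 h 45 min
Tue: 5:05 AM–12:21 PM = 7 h 16 min
Wed: 10:49 AM–9:52 PM = 11 h 3 min; less 30 min break → 10 h 33 min
Thu: 10:29 AM–7:28 PM = 8 h 59 min; less 30 min break → 8 h 29 min
Fri: 6:11 AM–10:42 AM = 4 h 31 min; less 75 min break → 3 h 16 min
Total: 6 h 45 min + 7 h 16 min + 10 h 33 min + 8 h 29 min + 3 h 16 min = 36 h 19 min.

36.32 hours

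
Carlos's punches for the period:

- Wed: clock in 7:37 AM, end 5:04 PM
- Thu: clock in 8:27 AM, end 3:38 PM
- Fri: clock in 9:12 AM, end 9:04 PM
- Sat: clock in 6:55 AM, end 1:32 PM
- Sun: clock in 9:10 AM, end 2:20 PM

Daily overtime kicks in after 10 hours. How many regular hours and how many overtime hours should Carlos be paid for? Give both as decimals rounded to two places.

Wed: 7:37 AM–5:04 PM = 9 h 27 min
Thu: 8:27 AM–3:38 PM = 7 h 11 min
Fri: 9:12 AM–9:04 PM = 11 h 52 min
Sat: 6:55 AM–1:32 PM = 6 h 37 min
Sun: 9:10 AM–2:20 PM = 5 h 10 min
Wed reg 9 h 27 min / OT 0 h 0 min; Thu reg 7 h 11 min / OT 0 h 0 min; Fri reg 10 h 0 min / OT 1 h 52 min; Sat reg 6 h 37 min / OT 0 h 0 min; Sun reg 5 h 10 min / OT 0 h 0 min.
Totals: regular 38 h 25 min, overtime 1 h 52 min.

Regular 38.42 hours, overtime 1.87 hours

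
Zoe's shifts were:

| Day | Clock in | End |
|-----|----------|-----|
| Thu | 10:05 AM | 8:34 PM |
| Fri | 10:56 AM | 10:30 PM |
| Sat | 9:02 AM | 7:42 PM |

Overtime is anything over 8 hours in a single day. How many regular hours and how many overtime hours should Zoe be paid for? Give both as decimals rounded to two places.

Thu: 10:05 AM–8:34 PM = 10 h 29 min
Fri: 10:56 AM–10:30 PM = 11 h 34 min
Sat: 9:02 AM–7:42 PM = 10 h 40 min
Thu reg 8 h 0 min / OT 2 h 29 min; Fri reg 8 h 0 min / OT 3 h 34 min; Sat reg 8 h 0 min / OT 2 h 40 min.
Totals: regular 24 h 0 min, overtime 8 h 43 min.

Regular 24.00 hours, overtime 8.72 hours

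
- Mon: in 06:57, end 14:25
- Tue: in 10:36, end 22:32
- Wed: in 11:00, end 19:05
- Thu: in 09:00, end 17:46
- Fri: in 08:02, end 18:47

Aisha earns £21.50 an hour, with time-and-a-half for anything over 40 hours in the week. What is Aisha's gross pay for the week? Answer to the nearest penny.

£1085.75

Mon: 06:57–14:25 = 7 h 28 min
Tue: 10:36–22:32 = 11 h 56 min
Wed: 11:00–19:05 = 8 h 5 min
Thu: 09:00–17:46 = 8 h 46 min
Fri: 08:02–18:47 = 10 h 45 min
Total worked: 47 h 0 min = 2820 min.
Regular 40 h 0 min = 2400 min at £21.50/h; overtime 7 h 0 min = 420 min at £32.25/h.
Pay = (2400 × £21.50 + 420 × £32.25) ÷ 60 = £1085.75.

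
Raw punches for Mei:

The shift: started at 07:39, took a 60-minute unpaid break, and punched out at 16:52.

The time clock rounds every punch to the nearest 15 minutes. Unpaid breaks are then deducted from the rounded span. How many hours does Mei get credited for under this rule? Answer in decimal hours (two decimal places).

The shift: in 07:39→07:45, out 16:52→16:45; 9 h 0 min − 60 min = 8 h 0 min

8.00 hours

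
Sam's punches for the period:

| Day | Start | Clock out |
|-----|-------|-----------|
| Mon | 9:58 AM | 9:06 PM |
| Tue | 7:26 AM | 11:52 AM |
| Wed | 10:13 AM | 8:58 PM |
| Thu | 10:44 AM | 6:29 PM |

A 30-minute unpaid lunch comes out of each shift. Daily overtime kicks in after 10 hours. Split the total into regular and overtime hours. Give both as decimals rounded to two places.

Mon: 9:58 AM–9:06 PM = 11 h 8 min; less 30 min break → 10 h 38 min
Tue: 7:26 AM–11:52 AM = 4 h 26 min; less 30 min break → 3 h 56 min
Wed: 10:13 AM–8:58 PM = 10 h 45 min; less 30 min break → 10 h 15 min
Thu: 10:44 AM–6:29 PM = 7 h 45 min; less 30 min break → 7 h 15 min
Mon reg 10 h 0 min / OT 0 h 38 min; Tue reg 3 h 56 min / OT 0 h 0 min; Wed reg 10 h 0 min / OT 0 h 15 min; Thu reg 7 h 15 min / OT 0 h 0 min.
Totals: regular 31 h 11 min, overtime 0 h 53 min.

Regular 31.18 hours, overtime 0.88 hours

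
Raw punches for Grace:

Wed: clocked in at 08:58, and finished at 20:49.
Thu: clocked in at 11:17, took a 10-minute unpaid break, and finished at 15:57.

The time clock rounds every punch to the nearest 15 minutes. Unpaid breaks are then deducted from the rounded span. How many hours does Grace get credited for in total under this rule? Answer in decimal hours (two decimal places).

16.33 hours

Wed: in 08:58→09:00, out 20:49→20:45; 11 h 45 min
Thu: in 11:17→11:15, out 15:57→16:00; 4 h 45 min − 10 min = 4 h 35 min
Total credited: 16 h 20 min.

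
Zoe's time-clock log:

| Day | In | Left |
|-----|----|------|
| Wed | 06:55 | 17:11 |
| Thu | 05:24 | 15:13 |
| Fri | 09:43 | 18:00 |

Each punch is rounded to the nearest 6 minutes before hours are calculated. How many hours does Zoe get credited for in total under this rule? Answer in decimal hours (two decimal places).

Wed: in 06:55→06:54, out 17:11→17:12; 10 h 18 min
Thu: in 05:24→05:24, out 15:13→15:12; 9 h 48 min
Fri: in 09:43→09:42, out 18:00→18:00; 8 h 18 min
Total credited: 28 h 24 min.

28.40 hours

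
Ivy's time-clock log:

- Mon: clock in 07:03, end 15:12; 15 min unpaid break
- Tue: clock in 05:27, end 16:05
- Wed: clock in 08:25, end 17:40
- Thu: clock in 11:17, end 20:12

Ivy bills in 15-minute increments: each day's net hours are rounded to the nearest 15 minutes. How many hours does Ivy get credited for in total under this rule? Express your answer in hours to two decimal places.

Mon: 07:03–15:12 = 8 h 9 min − 15 min = 7 h 54 min → rounds to 8 h 0 min
Tue: 05:27–16:05 = 10 h 38 min → rounds to 10 h 45 min
Wed: 08:25–17:40 = 9 h 15 min → rounds to 9 h 15 min
Thu: 11:17–20:12 = 8 h 55 min → rounds to 9 h 0 min
Total credited: 37 h 0 min.

37.00 hours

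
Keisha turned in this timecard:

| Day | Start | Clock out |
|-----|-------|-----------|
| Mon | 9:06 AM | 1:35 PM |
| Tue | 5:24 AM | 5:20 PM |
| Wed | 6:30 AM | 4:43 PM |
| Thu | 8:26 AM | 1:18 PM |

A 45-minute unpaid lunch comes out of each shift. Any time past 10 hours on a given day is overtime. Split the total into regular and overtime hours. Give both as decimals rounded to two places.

Regular 27.32 hours, overtime 1.18 hours

Mon: 9:06 AM–1:35 PM = 4 h 29 min; less 45 min break → 3 h 44 min
Tue: 5:24 AM–5:20 PM = 11 h 56 min; less 45 min break → 11 h 11 min
Wed: 6:30 AM–4:43 PM = 10 h 13 min; less 45 min break → 9 h 28 min
Thu: 8:26 AM–1:18 PM = 4 h 52 min; less 45 min break → 4 h 7 min
Mon reg 3 h 44 min / OT 0 h 0 min; Tue reg 10 h 0 min / OT 1 h 11 min; Wed reg 9 h 28 min / OT 0 h 0 min; Thu reg 4 h 7 min / OT 0 h 0 min.
Totals: regular 27 h 19 min, overtime 1 h 11 min.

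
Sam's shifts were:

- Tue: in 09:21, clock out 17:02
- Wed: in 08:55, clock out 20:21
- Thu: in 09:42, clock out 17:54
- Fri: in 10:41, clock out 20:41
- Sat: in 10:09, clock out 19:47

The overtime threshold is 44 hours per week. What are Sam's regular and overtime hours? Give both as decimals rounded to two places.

Regular 44.00 hours, overtime 2.95 hours

Tue: 09:21–17:02 = 7 h 41 min
Wed: 08:55–20:21 = 11 h 26 min
Thu: 09:42–17:54 = 8 h 12 min
Fri: 10:41–20:41 = 10 h 0 min
Sat: 10:09–19:47 = 9 h 38 min
Total worked: 46 h 57 min = 46.95 h.
Threshold 44 h → overtime 2 h 57 min, regular 44 h 0 min.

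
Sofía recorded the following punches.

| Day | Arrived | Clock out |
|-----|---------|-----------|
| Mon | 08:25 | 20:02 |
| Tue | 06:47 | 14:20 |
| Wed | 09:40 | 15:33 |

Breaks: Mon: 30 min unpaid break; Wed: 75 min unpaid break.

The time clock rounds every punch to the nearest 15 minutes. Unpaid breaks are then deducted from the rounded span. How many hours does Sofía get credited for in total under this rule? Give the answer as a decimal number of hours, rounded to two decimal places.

Mon: in 08:25→08:30, out 20:02→20:00; 11 h 30 min − 30 min = 11 h 0 min
Tue: in 06:47→06:45, out 14:20→14:15; 7 h 30 min
Wed: in 09:40→09:45, out 15:33→15:30; 5 h 45 min − 75 min = 4 h 30 min
Total credited: 23 h 0 min.

23.00 hours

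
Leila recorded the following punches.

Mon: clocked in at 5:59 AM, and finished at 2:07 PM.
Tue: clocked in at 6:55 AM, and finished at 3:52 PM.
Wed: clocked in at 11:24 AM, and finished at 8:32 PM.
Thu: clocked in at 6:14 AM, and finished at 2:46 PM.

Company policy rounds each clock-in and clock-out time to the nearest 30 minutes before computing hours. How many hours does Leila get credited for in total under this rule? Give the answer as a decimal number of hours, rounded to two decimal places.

Mon: in 5:59 AM→6:00 AM, out 2:07 PM→2:00 PM; 8 h 0 min
Tue: in 6:55 AM→7:00 AM, out 3:52 PM→4:00 PM; 9 h 0 min
Wed: in 11:24 AM→11:30 AM, out 8:32 PM→8:30 PM; 9 h 0 min
Thu: in 6:14 AM→6:00 AM, out 2:46 PM→3:00 PM; 9 h 0 min
Total credited: 35 h 0 min.

35.00 hours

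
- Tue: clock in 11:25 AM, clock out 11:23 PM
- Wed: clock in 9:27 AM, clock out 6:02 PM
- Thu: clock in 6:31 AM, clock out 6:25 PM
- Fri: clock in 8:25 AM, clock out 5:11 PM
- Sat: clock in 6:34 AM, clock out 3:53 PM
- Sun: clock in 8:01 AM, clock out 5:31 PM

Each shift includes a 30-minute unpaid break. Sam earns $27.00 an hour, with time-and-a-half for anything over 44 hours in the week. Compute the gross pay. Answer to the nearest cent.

$1715.85

Tue: 11:25 AM–11:23 PM = 11 h 58 min; less 30 min break → 11 h 28 min
Wed: 9:27 AM–6:02 PM = 8 h 35 min; less 30 min break → 8 h 5 min
Thu: 6:31 AM–6:25 PM = 11 h 54 min; less 30 min break → 11 h 24 min
Fri: 8:25 AM–5:11 PM = 8 h 46 min; less 30 min break → 8 h 16 min
Sat: 6:34 AM–3:53 PM = 9 h 19 min; less 30 min break → 8 h 49 min
Sun: 8:01 AM–5:31 PM = 9 h 30 min; less 30 min break → 9 h 0 min
Total worked: 57 h 2 min = 3422 min.
Regular 44 h 0 min = 2640 min at $27.00/h; overtime 13 h 2 min = 782 min at $40.50/h.
Pay = (2640 × $27.00 + 782 × $40.50) ÷ 60 = $1715.85.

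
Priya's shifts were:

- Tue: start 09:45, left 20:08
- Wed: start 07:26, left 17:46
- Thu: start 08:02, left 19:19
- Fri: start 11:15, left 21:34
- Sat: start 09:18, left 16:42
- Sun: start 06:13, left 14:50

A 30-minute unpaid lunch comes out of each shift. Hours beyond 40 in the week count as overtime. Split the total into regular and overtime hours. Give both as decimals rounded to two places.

Regular 40.00 hours, overtime 15.33 hours

Tue: 09:45–20:08 = 10 h 23 min; less 30 min break → 9 h 53 min
Wed: 07:26–17:46 = 10 h 20 min; less 30 min break → 9 h 50 min
Thu: 08:02–19:19 = 11 h 17 min; less 30 min break → 10 h 47 min
Fri: 11:15–21:34 = 10 h 19 min; less 30 min break → 9 h 49 min
Sat: 09:18–16:42 = 7 h 24 min; less 30 min break → 6 h 54 min
Sun: 06:13–14:50 = 8 h 37 min; less 30 min break → 8 h 7 min
Total worked: 55 h 20 min = 55.33 h.
Threshold 40 h → overtime 15 h 20 min, regular 40 h 0 min.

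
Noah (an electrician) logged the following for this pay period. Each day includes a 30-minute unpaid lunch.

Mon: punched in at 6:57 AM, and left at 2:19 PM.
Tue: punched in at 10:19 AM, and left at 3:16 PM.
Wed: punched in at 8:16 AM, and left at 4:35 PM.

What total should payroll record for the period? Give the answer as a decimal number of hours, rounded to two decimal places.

Mon: 6:57 AM–2:19 PM = 7 h 22 min; less 30 min break → 6 h 52 min
Tue: 10:19 AM–3:16 PM = 4 h 57 min; less 30 min break → 4 h 27 min
Wed: 8:16 AM–4:35 PM = 8 h 19 min; less 30 min break → 7 h 49 min
Total: 6 h 52 min + 4 h 27 min + 7 h 49 min = 19 h 8 min.

19.13 hours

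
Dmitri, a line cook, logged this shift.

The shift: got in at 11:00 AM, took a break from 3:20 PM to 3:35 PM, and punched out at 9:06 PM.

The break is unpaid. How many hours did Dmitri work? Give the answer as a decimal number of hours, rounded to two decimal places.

The shift: 11:00 AM–9:06 PM = 10 h 6 min; less 15 min break → 9 h 51 min

9.85 hours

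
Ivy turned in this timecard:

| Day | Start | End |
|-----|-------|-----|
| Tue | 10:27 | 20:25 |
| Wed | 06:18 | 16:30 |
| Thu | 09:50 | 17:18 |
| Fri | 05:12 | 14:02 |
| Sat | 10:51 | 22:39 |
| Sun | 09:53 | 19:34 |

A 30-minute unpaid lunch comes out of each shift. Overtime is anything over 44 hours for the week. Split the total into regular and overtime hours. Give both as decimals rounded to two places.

Regular 44.00 hours, overtime 10.95 hours

Tue: 10:27–20:25 = 9 h 58 min; less 30 min break → 9 h 28 min
Wed: 06:18–16:30 = 10 h 12 min; less 30 min break → 9 h 42 min
Thu: 09:50–17:18 = 7 h 28 min; less 30 min break → 6 h 58 min
Fri: 05:12–14:02 = 8 h 50 min; less 30 min break → 8 h 20 min
Sat: 10:51–22:39 = 11 h 48 min; less 30 min break → 11 h 18 min
Sun: 09:53–19:34 = 9 h 41 min; less 30 min break → 9 h 11 min
Total worked: 54 h 57 min = 54.95 h.
Threshold 44 h → overtime 10 h 57 min, regular 44 h 0 min.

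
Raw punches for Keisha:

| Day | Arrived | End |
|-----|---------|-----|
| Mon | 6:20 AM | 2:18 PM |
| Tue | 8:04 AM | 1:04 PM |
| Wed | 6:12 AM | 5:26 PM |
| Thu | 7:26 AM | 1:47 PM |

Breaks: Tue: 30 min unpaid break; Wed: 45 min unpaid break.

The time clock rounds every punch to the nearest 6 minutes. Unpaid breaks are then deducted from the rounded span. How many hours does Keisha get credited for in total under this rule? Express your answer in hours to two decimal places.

Mon: in 6:20 AM→6:18 AM, out 2:18 PM→2:18 PM; 8 h 0 min
Tue: in 8:04 AM→8:06 AM, out 1:04 PM→1:06 PM; 5 h 0 min − 30 min = 4 h 30 min
Wed: in 6:12 AM→6:12 AM, out 5:26 PM→5:24 PM; 11 h 12 min − 45 min = 10 h 27 min
Thu: in 7:26 AM→7:24 AM, out 1:47 PM→1:48 PM; 6 h 24 min
Total credited: 29 h 21 min.

29.35 hours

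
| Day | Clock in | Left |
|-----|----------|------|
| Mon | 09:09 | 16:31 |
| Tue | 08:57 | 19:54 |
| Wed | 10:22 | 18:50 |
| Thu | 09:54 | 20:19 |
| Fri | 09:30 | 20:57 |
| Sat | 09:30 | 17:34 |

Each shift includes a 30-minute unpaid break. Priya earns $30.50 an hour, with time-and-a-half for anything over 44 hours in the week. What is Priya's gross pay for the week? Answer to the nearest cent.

$1786.54

Mon: 09:09–16:31 = 7 h 22 min; less 30 min break → 6 h 52 min
Tue: 08:57–19:54 = 10 h 57 min; less 30 min break → 10 h 27 min
Wed: 10:22–18:50 = 8 h 28 min; less 30 min break → 7 h 58 min
Thu: 09:54–20:19 = 10 h 25 min; less 30 min break → 9 h 55 min
Fri: 09:30–20:57 = 11 h 27 min; less 30 min break → 10 h 57 min
Sat: 09:30–17:34 = 8 h 4 min; less 30 min break → 7 h 34 min
Total worked: 53 h 43 min = 3223 min.
Regular 44 h 0 min = 2640 min at $30.50/h; overtime 9 h 43 min = 583 min at $45.75/h.
Pay = (2640 × $30.50 + 583 × $45.75) ÷ 60 = $1786.54.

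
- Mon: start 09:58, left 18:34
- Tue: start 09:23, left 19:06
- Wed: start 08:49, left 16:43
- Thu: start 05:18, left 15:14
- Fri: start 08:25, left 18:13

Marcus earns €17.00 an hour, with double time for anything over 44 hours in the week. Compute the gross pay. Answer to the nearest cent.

€814.30

Mon: 09:58–18:34 = 8 h 36 min
Tue: 09:23–19:06 = 9 h 43 min
Wed: 08:49–16:43 = 7 h 54 min
Thu: 05:18–15:14 = 9 h 56 min
Fri: 08:25–18:13 = 9 h 48 min
Total worked: 45 h 57 min = 2757 min.
Regular 44 h 0 min = 2640 min at €17.00/h; overtime 1 h 57 min = 117 min at €34.00/h.
Pay = (2640 × €17.00 + 117 × €34.00) ÷ 60 = €814.30.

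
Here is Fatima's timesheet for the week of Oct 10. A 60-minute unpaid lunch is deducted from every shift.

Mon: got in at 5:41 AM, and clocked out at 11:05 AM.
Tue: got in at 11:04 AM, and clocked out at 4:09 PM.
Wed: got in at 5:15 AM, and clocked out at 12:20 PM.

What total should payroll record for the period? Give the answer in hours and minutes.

14 h 34 min

Mon: 5:41 AM–11:05 AM = 5 h 24 min; less 60 min break → 4 h 24 min
Tue: 11:04 AM–4:09 PM = 5 h 5 min; less 60 min break → 4 h 5 min
Wed: 5:15 AM–12:20 PM = 7 h 5 min; less 60 min break → 6 h 5 min
Total: 4 h 24 min + 4 h 5 min + 6 h 5 min = 14 h 34 min.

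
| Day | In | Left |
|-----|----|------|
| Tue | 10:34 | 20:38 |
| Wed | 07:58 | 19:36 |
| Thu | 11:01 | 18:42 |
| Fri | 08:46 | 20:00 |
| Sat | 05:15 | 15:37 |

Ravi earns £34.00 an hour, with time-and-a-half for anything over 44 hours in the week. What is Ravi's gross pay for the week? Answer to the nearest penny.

Tue: 10:34–20:38 = 10 h 4 min
Wed: 07:58–19:36 = 11 h 38 min
Thu: 11:01–18:42 = 7 h 41 min
Fri: 08:46–20:00 = 11 h 14 min
Sat: 05:15–15:37 = 10 h 22 min
Total worked: 50 h 59 min = 3059 min.
Regular 44 h 0 min = 2640 min at £34.00/h; overtime 6 h 59 min = 419 min at £51.00/h.
Pay = (2640 × £34.00 + 419 × £51.00) ÷ 60 = £1852.15.

£1852.15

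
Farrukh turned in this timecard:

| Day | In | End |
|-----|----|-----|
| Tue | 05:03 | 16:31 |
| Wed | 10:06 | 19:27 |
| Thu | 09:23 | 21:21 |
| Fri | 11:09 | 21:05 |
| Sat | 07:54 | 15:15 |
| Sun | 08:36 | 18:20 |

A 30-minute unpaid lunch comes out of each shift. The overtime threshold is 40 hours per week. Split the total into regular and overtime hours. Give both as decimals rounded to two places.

Regular 40.00 hours, overtime 16.80 hours

Tue: 05:03–16:31 = 11 h 28 min; less 30 min break → 10 h 58 min
Wed: 10:06–19:27 = 9 h 21 min; less 30 min break → 8 h 51 min
Thu: 09:23–21:21 = 11 h 58 min; less 30 min break → 11 h 28 min
Fri: 11:09–21:05 = 9 h 56 min; less 30 min break → 9 h 26 min
Sat: 07:54–15:15 = 7 h 21 min; less 30 min break → 6 h 51 min
Sun: 08:36–18:20 = 9 h 44 min; less 30 min break → 9 h 14 min
Total worked: 56 h 48 min = 56.80 h.
Threshold 40 h → overtime 16 h 48 min, regular 40 h 0 min.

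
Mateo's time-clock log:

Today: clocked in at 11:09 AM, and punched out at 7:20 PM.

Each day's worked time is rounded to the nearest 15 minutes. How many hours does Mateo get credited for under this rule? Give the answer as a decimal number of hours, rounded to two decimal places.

8.25 hours

Today: 11:09 AM–7:20 PM = 8 h 11 min → rounds to 8 h 15 min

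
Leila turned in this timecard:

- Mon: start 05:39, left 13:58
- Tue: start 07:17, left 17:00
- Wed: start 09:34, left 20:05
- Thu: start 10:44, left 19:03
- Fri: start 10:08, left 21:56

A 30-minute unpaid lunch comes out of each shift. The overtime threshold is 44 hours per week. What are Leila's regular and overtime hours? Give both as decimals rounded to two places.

Regular 44.00 hours, overtime 2.17 hours

Mon: 05:39–13:58 = 8 h 19 min; less 30 min break → 7 h 49 min
Tue: 07:17–17:00 = 9 h 43 min; less 30 min break → 9 h 13 min
Wed: 09:34–20:05 = 10 h 31 min; less 30 min break → 10 h 1 min
Thu: 10:44–19:03 = 8 h 19 min; less 30 min break → 7 h 49 min
Fri: 10:08–21:56 = 11 h 48 min; less 30 min break → 11 h 18 min
Total worked: 46 h 10 min = 46.17 h.
Threshold 44 h → overtime 2 h 10 min, regular 44 h 0 min.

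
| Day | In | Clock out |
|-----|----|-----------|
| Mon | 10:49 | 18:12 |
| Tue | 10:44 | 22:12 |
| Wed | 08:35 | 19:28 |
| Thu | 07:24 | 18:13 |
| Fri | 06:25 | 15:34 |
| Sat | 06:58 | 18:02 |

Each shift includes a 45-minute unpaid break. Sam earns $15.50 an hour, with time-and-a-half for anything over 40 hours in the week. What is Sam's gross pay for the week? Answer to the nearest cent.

$998.20

Mon: 10:49–18:12 = 7 h 23 min; less 45 min break → 6 h 38 min
Tue: 10:44–22:12 = 11 h 28 min; less 45 min break → 10 h 43 min
Wed: 08:35–19:28 = 10 h 53 min; less 45 min break → 10 h 8 min
Thu: 07:24–18:13 = 10 h 49 min; less 45 min break → 10 h 4 min
Fri: 06:25–15:34 = 9 h 9 min; less 45 min break → 8 h 24 min
Sat: 06:58–18:02 = 11 h 4 min; less 45 min break → 10 h 19 min
Total worked: 56 h 16 min = 3376 min.
Regular 40 h 0 min = 2400 min at $15.50/h; overtime 16 h 16 min = 976 min at $23.25/h.
Pay = (2400 × $15.50 + 976 × $23.25) ÷ 60 = $998.20.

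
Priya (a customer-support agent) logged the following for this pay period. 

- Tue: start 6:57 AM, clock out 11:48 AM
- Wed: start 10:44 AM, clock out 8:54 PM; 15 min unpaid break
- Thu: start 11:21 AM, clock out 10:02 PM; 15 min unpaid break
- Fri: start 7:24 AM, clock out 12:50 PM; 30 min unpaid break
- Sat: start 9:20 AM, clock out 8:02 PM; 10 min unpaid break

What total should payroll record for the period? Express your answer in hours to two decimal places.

Tue: 6:57 AM–11:48 AM = 4 h 51 min
Wed: 10:44 AM–8:54 PM = 10 h 10 min; less 15 min break → 9 h 55 min
Thu: 11:21 AM–10:02 PM = 10 h 41 min; less 15 min break → 10 h 26 min
Fri: 7:24 AM–12:50 PM = 5 h 26 min; less 30 min break → 4 h 56 min
Sat: 9:20 AM–8:02 PM = 10 h 42 min; less 10 min break → 10 h 32 min
Total: 4 h 51 min + 9 h 55 min + 10 h 26 min + 4 h 56 min + 10 h 32 min = 40 h 40 min.

40.67 hours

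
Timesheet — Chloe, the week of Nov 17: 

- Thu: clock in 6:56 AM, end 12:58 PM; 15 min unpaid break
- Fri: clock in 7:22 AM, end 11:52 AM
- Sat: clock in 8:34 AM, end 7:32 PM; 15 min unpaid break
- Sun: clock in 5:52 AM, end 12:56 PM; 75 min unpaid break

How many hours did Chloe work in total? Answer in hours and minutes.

26 h 49 min

Thu: 6:56 AM–12:58 PM = 6 h 2 min; less 15 min break → 5 h 47 min
Fri: 7:22 AM–11:52 AM = 4 h 30 min
Sat: 8:34 AM–7:32 PM = 10 h 58 min; less 15 min break → 10 h 43 min
Sun: 5:52 AM–12:56 PM = 7 h 4 min; less 75 min break → 5 h 49 min
Total: 5 h 47 min + 4 h 30 min + 10 h 43 min + 5 h 49 min = 26 h 49 min.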